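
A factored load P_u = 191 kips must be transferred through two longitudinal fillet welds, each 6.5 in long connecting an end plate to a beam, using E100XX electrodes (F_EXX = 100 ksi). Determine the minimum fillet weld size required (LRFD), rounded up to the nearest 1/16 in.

Total weld length L = 13 in.
Required throat t_e = P_u / (φ × 0.6 F_EXX × L) = 191 / (0.75 × 0.6 × 100 × 13) = 0.3265 in.
Required leg w = t_e / 0.707 = 0.4618 in → use 1/2 in.

w = 1/2 in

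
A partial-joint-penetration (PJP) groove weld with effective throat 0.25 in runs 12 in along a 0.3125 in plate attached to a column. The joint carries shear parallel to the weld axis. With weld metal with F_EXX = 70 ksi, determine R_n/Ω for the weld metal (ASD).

R_n/Ω ≈ 63 kips

Effective throat (given) t_e = 0.25 in.
A_we = 0.25 × 12 = 3 in².
F_nw = 0.6 F_EXX = 42 ksi.
R_n/Ω = (42 × 3) / 2.0 = 63 kips.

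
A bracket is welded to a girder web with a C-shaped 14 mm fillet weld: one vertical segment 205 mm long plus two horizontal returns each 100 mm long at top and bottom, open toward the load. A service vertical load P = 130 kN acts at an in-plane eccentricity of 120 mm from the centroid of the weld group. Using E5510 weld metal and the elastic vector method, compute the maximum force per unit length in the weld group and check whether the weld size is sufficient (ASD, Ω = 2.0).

f_max ≈ 843 N/mm; adequate

E55XX → F_EXX = 550 MPa.
Total weld length L_w = 405 mm. Treat welds as unit-width lines.
Centroid: x̄ = 2×100×50 / 405 = 24.69 mm from the vertical weld.
Polar moment about centroid: J = I_x + I_y = [205³/12 + 2×100×102.5²] + [205×24.69² + 2(100³/12 + 100×25.31²)] = 3239000 mm³.
Direct shear f_v = P/L_w = 130×10³ / 405 = 321 N/mm (vertical).
Torsion M = P·e = 130×10³ × 120 = 15600000 N·mm.
Critical point at (x, y) = (75.31, 102.5) from centroid. f_tx = M·y/J = 493.7 N/mm; f_ty = M·x/J = 362.7 N/mm.
Resultant f_max = √[f_tx² + (f_v + f_ty)²] = √[493.7² + (321 + 362.7)²] = 843.3 N/mm.
Capacity per unit length: r_n/Ω = (1/2.0) × 0.6 × 550 × (0.707 × 14) = 1633 N/mm.
843.3 ≤ 1633 → adequate.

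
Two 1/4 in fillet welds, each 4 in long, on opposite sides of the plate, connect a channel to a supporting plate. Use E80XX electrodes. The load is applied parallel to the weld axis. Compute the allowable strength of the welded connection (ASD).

E80XX → F_EXX = 80 ksi.
Effective throat t_e = 0.707 × 0.25 = 0.1767 in.
Total length L = 8 in; A_we = 0.1767 × 8 = 1.414 in².
F_nw = 0.6 F_EXX = 0.6 × 80 = 48 ksi.
R_n = 48 × 1.414 = 67.87 kip; R_n/Ω = 67.87/2.0 = 33.94 kip.

R_n/Ω ≈ 33.9 kip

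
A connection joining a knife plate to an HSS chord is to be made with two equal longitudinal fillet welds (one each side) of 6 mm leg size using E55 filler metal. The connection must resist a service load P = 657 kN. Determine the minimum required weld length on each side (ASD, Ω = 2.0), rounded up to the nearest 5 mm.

E55XX → F_EXX = 550 MPa.
Throat t_e = 0.707 × 6 = 4.242 mm.
r_n/Ω = (0.6 × 550 × 4.242) / 2.0 = 699.9 N/mm = 0.6999 kN/mm.
L_req = P / (r_n/Ω) = 657 / 0.6999 = 938.7 mm total.
Per side: 938.7 / 2 = 469.3 mm.
Round up → use L = 470 mm on each side.

L = 470 mm on each side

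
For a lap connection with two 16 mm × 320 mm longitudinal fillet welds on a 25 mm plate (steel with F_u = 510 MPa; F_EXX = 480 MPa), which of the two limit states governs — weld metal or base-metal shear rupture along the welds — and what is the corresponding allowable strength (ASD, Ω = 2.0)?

t_e = 0.707 × 16 = 11.31 mm; L = 640 mm.
Weld metal: R_n/Ω = (1/2.0) × 0.6 × 480 × 11.31 × 640 × 10⁻³ = 1043 kN.
Base metal (shear rupture): R_n/Ω = (1/2.0) × 0.6 × 510 × 25 × 640 × 10⁻³ = 2448 kN.
Governing: weld metal.

R_n/Ω ≈ 1040 kN (weld metal governs)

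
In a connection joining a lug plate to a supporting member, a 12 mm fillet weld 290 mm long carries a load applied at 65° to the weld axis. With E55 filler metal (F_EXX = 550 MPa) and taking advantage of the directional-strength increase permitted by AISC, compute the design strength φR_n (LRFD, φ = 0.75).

φR_n ≈ 872 kN

t_e = 0.707 × 12 = 8.484 mm; A_we = 8.484 × 290 = 2460 mm².
Directional factor: 1.0 + 0.5 sin^1.5(65°) = 1.431.
F_nw = 0.6 × 550 × 1.431 = 472.4 MPa.
φR_n = 0.75 × 472.4 × 2460 × 10⁻³ = 871.6 kN.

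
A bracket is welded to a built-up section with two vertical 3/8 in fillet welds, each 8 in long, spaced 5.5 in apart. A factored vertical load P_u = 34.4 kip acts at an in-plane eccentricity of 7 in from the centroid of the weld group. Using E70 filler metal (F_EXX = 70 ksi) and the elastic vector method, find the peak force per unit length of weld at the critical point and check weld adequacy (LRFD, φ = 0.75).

Total weld length L_w = 16 in. Treat welds as unit-width lines.
Polar moment about centroid: J = 2[d³/12 + d(b/2)²] = 2[8³/12 + 8×2.75²] = 206.3 in³.
Direct shear f_v = P/L_w = 34.4 / 16 = 2.15 kip/in (vertical).
Torsion M = P·e = 34.4 × 7 = 240.8 kip·in.
Critical point at (x, y) = (2.75, 4) from centroid. f_tx = M·y/J = 4.668 kip/in; f_ty = M·x/J = 3.209 kip/in.
Resultant f_max = √[f_tx² + (f_v + f_ty)²] = √[4.668² + (2.15 + 3.209)²] = 7.107 kip/in.
Capacity per unit length: φr_n = 0.75 × 0.6 × 70 × (0.707 × 0.375) = 8.351 kip/in.
7.107 ≤ 8.351 → adequate.

f_max ≈ 7.11 kip/in; adequate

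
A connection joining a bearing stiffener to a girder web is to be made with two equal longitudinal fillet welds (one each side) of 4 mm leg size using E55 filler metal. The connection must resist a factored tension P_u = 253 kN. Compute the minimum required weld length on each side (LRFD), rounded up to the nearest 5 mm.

L = 185 mm on each side

E55XX → F_EXX = 550 MPa.
Throat t_e = 0.707 × 4 = 2.828 mm.
φr_n = 0.75 × 0.6 × 550 × 2.828 × 10⁻³ = 0.6999 kN/mm.
L_req = P_u / φr_n = 253 / 0.6999 = 361.5 mm total.
Per side: 361.5 / 2 = 180.7 mm.
Round up → use L = 185 mm on each side.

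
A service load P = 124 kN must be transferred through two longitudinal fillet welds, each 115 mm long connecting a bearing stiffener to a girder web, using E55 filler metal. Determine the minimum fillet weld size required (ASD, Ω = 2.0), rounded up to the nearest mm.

E55XX → F_EXX = 550 MPa.
Total weld length L = 230 mm.
Required throat t_e = P × Ω / (0.6 F_EXX × L) = 124 × 2.0 / (0.6 × 550 × 230 × 10⁻³) = 3.267 mm.
Required leg w = t_e / 0.707 = 4.622 mm → use 5 mm.

w = 5 mm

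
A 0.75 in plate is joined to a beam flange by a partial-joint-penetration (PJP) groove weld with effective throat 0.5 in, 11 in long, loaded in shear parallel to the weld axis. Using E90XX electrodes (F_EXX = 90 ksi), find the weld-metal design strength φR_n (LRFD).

Effective throat (given) t_e = 0.5 in.
A_we = 0.5 × 11 = 5.5 in².
F_nw = 0.6 F_EXX = 54 ksi.
φR_n = 0.75 × 54 × 5.5 = 222.8 kips.

φR_n ≈ 223 kips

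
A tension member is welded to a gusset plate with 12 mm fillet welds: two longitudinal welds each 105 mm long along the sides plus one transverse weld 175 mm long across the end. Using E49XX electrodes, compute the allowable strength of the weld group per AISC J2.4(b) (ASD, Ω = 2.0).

R_n/Ω ≈ 550 kN

E49XX → F_EXX = 490 MPa.
t_e = 0.707 × 12 = 8.484 mm.
R_nwl = 0.6 × 490 × 8.484 × 210 × 10⁻³ = 523.8 kN (longitudinal, 2 welds).
R_nwt = 0.6 × 490 × 8.484 × 175 × 10⁻³ = 436.5 kN (transverse, base value).
(i) R_nwl + R_nwt = 960.3 kN; (ii) 0.85 R_nwl + 1.5 R_nwt = 1100 kN.
R_n = max = 1100 kN [governs: (ii)]; R_n/Ω = 550 kN.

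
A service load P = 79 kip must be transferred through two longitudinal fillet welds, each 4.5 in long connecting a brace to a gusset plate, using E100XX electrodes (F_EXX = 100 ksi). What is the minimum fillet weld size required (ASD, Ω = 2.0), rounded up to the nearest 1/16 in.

Total weld length L = 9 in.
Required throat t_e = P × Ω / (0.6 F_EXX × L) = 79 × 2.0 / (0.6 × 100 × 9) = 0.2926 in.
Required leg w = t_e / 0.707 = 0.4139 in → use 7/16 in.

w = 7/16 in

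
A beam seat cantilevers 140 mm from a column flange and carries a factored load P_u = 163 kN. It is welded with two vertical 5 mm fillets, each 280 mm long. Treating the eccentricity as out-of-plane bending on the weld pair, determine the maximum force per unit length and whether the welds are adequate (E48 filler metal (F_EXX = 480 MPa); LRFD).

L_w = 2 × 280 = 560 mm; section modulus (unit throat) S = 2 × L²/6 = 26130 mm².
Direct shear f_v = P/L_w = 163×10³/560 = 291.1 N/mm.
Moment M = P × e = 163×10³ × 140 = 22820000 N·mm; bending f_b = M/S = 873.2 N/mm.
f_max = √(f_v² + f_b²) = √(291.1² + 873.2²) = 920.4 N/mm.
φr_n = 0.75 × 0.6 × 480 × (0.707 × 5) = 763.6 N/mm → NOT adequate.

f_max ≈ 920 N/mm; NOT adequate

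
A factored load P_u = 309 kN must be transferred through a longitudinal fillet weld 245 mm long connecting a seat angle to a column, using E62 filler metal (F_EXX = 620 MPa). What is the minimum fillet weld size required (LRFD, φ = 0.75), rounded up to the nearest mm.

w = 7 mm

Total weld length L = 245 mm.
Required throat t_e = P_u / (φ × 0.6 F_EXX × L) = 309 / (0.75 × 0.6 × 620 × 245 × 10⁻³) = 4.521 mm.
Required leg w = t_e / 0.707 = 6.394 mm → use 7 mm.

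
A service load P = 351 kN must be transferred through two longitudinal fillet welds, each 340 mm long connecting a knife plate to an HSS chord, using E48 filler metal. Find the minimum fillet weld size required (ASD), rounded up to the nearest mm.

E48XX → F_EXX = 480 MPa.
Total weld length L = 680 mm.
Required throat t_e = P × Ω / (0.6 F_EXX × L) = 351 × 2.0 / (0.6 × 480 × 680 × 10⁻³) = 3.585 mm.
Required leg w = t_e / 0.707 = 5.07 mm → use 6 mm.

w = 6 mm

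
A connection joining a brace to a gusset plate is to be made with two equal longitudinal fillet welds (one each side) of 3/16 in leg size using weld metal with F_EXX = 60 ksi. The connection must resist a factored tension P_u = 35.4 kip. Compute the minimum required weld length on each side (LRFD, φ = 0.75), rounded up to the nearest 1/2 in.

Throat t_e = 0.707 × 0.1875 = 0.1326 in.
φr_n = 0.75 × 0.6 × 60 × 0.1326 = 3.579 kip/in.
L_req = P_u / φr_n = 35.4 / 3.579 = 9.891 in total.
Per side: 9.891 / 2 = 4.945 in.
Round up → use L = 5 in on each side.

L = 5 in on each side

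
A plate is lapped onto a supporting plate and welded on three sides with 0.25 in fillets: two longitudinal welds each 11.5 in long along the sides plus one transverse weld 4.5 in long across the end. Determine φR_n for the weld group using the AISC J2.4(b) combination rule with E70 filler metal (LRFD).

φR_n ≈ 153 kip

E70XX → F_EXX = 70 ksi.
t_e = 0.707 × 0.25 = 0.1767 in.
R_nwl = 0.6 × 70 × 0.1767 × 23 = 170.7 kip (longitudinal, 2 welds).
R_nwt = 0.6 × 70 × 0.1767 × 4.5 = 33.41 kip (transverse, base value).
(i) R_nwl + R_nwt = 204.1 kip; (ii) 0.85 R_nwl + 1.5 R_nwt = 195.2 kip.
R_n = max = 204.1 kip [governs: (i)]; φR_n = 153.1 kip.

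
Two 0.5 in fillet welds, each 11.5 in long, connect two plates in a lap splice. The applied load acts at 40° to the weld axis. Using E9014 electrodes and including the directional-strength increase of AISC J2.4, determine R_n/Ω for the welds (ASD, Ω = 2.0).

R_n/Ω ≈ 276 kip

E90XX → F_EXX = 90 ksi.
t_e = 0.707 × 0.5 = 0.3535 in; A_we = 0.3535 × 23 = 8.13 in².
Directional factor: 1.0 + 0.5 sin^1.5(40°) = 1.258.
F_nw = 0.6 × 90 × 1.258 = 67.91 ksi.
R_n/Ω = (67.91 × 8.13) / 2.0 = 276.1 kip.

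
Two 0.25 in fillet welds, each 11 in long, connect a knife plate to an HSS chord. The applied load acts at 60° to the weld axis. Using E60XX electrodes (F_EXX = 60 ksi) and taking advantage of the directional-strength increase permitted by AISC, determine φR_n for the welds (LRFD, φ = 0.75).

φR_n ≈ 147 kips

t_e = 0.707 × 0.25 = 0.1767 in; A_we = 0.1767 × 22 = 3.888 in².
Directional factor: 1.0 + 0.5 sin^1.5(60°) = 1.403.
F_nw = 0.6 × 60 × 1.403 = 50.51 ksi.
φR_n = 0.75 × 50.51 × 3.888 = 147.3 kips.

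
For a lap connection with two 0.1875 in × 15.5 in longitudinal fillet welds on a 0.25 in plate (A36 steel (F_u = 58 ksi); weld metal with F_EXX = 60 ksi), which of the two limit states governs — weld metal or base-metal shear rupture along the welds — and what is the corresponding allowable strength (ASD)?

R_n/Ω ≈ 74 kip (weld metal governs)

t_e = 0.707 × 0.1875 = 0.1326 in; L = 31 in.
Weld metal: R_n/Ω = (1/2.0) × 0.6 × 60 × 0.1326 × 31 = 73.97 kip.
Base metal (shear rupture): R_n/Ω = (1/2.0) × 0.6 × 58 × 0.25 × 31 = 134.8 kip.
Governing: weld metal.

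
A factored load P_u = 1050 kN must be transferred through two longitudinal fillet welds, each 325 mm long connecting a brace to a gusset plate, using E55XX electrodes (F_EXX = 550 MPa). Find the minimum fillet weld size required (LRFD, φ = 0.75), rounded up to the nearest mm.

w = 10 mm

Total weld length L = 650 mm.
Required throat t_e = P_u / (φ × 0.6 F_EXX × L) = 1050 / (0.75 × 0.6 × 550 × 650 × 10⁻³) = 6.527 mm.
Required leg w = t_e / 0.707 = 9.232 mm → use 10 mm.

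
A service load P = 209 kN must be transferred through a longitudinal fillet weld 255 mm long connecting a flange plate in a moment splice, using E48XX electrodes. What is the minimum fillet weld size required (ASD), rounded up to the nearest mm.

w = 9 mm

E48XX → F_EXX = 480 MPa.
Total weld length L = 255 mm.
Required throat t_e = P × Ω / (0.6 F_EXX × L) = 209 × 2.0 / (0.6 × 480 × 255 × 10⁻³) = 5.692 mm.
Required leg w = t_e / 0.707 = 8.051 mm → use 9 mm.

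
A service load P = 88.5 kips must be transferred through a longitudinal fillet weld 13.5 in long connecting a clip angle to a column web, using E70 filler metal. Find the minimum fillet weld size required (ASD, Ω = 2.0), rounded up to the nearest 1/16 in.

E70XX → F_EXX = 70 ksi.
Total weld length L = 13.5 in.
Required throat t_e = P × Ω / (0.6 F_EXX × L) = 88.5 × 2.0 / (0.6 × 70 × 13.5) = 0.3122 in.
Required leg w = t_e / 0.707 = 0.4415 in → use 1/2 in.

w = 1/2 in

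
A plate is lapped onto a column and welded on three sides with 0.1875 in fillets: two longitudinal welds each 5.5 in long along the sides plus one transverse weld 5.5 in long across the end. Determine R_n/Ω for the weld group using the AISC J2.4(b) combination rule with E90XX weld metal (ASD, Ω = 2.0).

E90XX → F_EXX = 90 ksi.
t_e = 0.707 × 0.1875 = 0.1326 in.
R_nwl = 0.6 × 90 × 0.1326 × 11 = 78.74 kips (longitudinal, 2 welds).
R_nwt = 0.6 × 90 × 0.1326 × 5.5 = 39.37 kips (transverse, base value).
(i) R_nwl + R_nwt = 118.1 kips; (ii) 0.85 R_nwl + 1.5 R_nwt = 126 kips.
R_n = max = 126 kips [governs: (ii)]; R_n/Ω = 62.99 kips.

R_n/Ω ≈ 63 kips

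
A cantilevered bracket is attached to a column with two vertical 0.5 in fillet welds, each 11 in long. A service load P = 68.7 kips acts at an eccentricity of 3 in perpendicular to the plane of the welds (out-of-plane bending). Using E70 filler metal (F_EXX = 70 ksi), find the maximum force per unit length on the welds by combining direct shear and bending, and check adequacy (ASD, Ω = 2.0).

L_w = 2 × 11 = 22 in; section modulus (unit throat) S = 2 × L²/6 = 40.33 in².
Direct shear f_v = P/L_w = 68.7/22 = 3.123 kip/in.
Moment M = P × e = 68.7 × 3 = 206.1 kip·in; bending f_b = M/S = 5.11 kip/in.
f_max = √(f_v² + f_b²) = √(3.123² + 5.11²) = 5.989 kip/in.
r_n/Ω = (1/2.0) × 0.6 × 70 × (0.707 × 0.5) = 7.423 kip/in → adequate.

f_max ≈ 5.99 kip/in; adequate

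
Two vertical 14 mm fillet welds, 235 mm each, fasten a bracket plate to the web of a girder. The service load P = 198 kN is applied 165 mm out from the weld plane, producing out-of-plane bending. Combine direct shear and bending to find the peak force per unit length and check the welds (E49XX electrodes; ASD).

f_max ≈ 1820 N/mm; NOT adequate

E49XX → F_EXX = 490 MPa.
L_w = 2 × 235 = 470 mm; section modulus (unit throat) S = 2 × L²/6 = 18410 mm².
Direct shear f_v = P/L_w = 198×10³/470 = 421.3 N/mm.
Moment M = P × e = 198×10³ × 165 = 32670000 N·mm; bending f_b = M/S = 1775 N/mm.
f_max = √(f_v² + f_b²) = √(421.3² + 1775²) = 1824 N/mm.
r_n/Ω = (1/2.0) × 0.6 × 490 × (0.707 × 14) = 1455 N/mm → NOT adequate.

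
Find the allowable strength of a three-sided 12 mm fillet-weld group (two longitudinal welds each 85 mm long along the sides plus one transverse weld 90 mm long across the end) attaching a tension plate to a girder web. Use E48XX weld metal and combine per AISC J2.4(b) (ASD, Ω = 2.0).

E48XX → F_EXX = 480 MPa.
t_e = 0.707 × 12 = 8.484 mm.
R_nwl = 0.6 × 480 × 8.484 × 170 × 10⁻³ = 415.4 kN (longitudinal, 2 welds).
R_nwt = 0.6 × 480 × 8.484 × 90 × 10⁻³ = 219.9 kN (transverse, base value).
(i) R_nwl + R_nwt = 635.3 kN; (ii) 0.85 R_nwl + 1.5 R_nwt = 682.9 kN.
R_n = max = 682.9 kN [governs: (ii)]; R_n/Ω = 341.5 kN.

R_n/Ω ≈ 341 kN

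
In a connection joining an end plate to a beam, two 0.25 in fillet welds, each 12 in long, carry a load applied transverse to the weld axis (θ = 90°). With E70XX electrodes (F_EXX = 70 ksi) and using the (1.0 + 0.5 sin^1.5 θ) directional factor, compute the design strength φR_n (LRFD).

φR_n ≈ 200 kip

t_e = 0.707 × 0.25 = 0.1767 in; A_we = 0.1767 × 24 = 4.242 in².
Directional factor: 1.0 + 0.5 sin^1.5(90°) = 1.5.
F_nw = 0.6 × 70 × 1.5 = 63 ksi.
φR_n = 0.75 × 63 × 4.242 = 200.4 kip.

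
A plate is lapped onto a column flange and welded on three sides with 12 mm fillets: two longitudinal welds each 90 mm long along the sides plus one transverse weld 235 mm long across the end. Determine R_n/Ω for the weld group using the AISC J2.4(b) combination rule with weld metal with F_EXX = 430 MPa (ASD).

R_n/Ω ≈ 553 kN

t_e = 0.707 × 12 = 8.484 mm.
R_nwl = 0.6 × 430 × 8.484 × 180 × 10⁻³ = 394 kN (longitudinal, 2 welds).
R_nwt = 0.6 × 430 × 8.484 × 235 × 10⁻³ = 514.4 kN (transverse, base value).
(i) R_nwl + R_nwt = 908.4 kN; (ii) 0.85 R_nwl + 1.5 R_nwt = 1106 kN.
R_n = max = 1106 kN [governs: (ii)]; R_n/Ω = 553.2 kN.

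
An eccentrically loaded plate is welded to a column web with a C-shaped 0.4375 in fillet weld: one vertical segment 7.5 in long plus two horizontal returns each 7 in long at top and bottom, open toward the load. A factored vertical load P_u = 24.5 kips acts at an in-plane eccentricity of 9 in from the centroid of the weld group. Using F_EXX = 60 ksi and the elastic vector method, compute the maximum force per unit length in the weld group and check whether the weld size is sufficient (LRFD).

f_max ≈ 4.75 kip/in; adequate

Total weld length L_w = 21.5 in. Treat welds as unit-width lines.
Centroid: x̄ = 2×7×3.5 / 21.5 = 2.279 in from the vertical weld.
Polar moment about centroid: J = I_x + I_y = [7.5³/12 + 2×7×3.75²] + [7.5×2.279² + 2(7³/12 + 7×1.221²)] = 349 in³.
Direct shear f_v = P/L_w = 24.5 / 21.5 = 1.14 kip/in (vertical).
Torsion M = P·e = 24.5 × 9 = 220.5 kip·in.
Critical point at (x, y) = (4.721, 3.75) from centroid. f_tx = M·y/J = 2.369 kip/in; f_ty = M·x/J = 2.983 kip/in.
Resultant f_max = √[f_tx² + (f_v + f_ty)²] = √[2.369² + (1.14 + 2.983)²] = 4.754 kip/in.
Capacity per unit length: φr_n = 0.75 × 0.6 × 60 × (0.707 × 0.4375) = 8.351 kip/in.
4.754 ≤ 8.351 → adequate.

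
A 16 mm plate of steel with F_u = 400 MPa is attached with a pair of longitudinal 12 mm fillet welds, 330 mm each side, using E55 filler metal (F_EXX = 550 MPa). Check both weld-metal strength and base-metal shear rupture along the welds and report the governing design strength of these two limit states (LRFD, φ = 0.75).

t_e = 0.707 × 12 = 8.484 mm; L = 660 mm.
Weld metal: φR_n = 0.75 × 0.6 × 550 × 8.484 × 660 × 10⁻³ = 1386 kN.
Base metal (shear rupture): φR_n = 0.75 × 0.6 × 400 × 16 × 660 × 10⁻³ = 1901 kN.
Governing: weld metal.

φR_n ≈ 1390 kN (weld metal governs)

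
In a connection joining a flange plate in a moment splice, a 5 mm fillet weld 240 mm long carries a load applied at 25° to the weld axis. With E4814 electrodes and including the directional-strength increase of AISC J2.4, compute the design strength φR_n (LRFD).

φR_n ≈ 208 kN

E48XX → F_EXX = 480 MPa.
t_e = 0.707 × 5 = 3.535 mm; A_we = 3.535 × 240 = 848.4 mm².
Directional factor: 1.0 + 0.5 sin^1.5(25°) = 1.137.
F_nw = 0.6 × 480 × 1.137 = 327.6 MPa.
φR_n = 0.75 × 327.6 × 848.4 × 10⁻³ = 208.4 kN.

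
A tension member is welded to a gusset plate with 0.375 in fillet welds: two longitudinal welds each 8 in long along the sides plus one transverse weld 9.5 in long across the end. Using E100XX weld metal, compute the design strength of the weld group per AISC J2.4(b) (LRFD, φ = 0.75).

φR_n ≈ 332 kip

E100XX → F_EXX = 100 ksi.
t_e = 0.707 × 0.375 = 0.2651 in.
R_nwl = 0.6 × 100 × 0.2651 × 16 = 254.5 kip (longitudinal, 2 welds).
R_nwt = 0.6 × 100 × 0.2651 × 9.5 = 151.1 kip (transverse, base value).
(i) R_nwl + R_nwt = 405.6 kip; (ii) 0.85 R_nwl + 1.5 R_nwt = 443 kip.
R_n = max = 443 kip [governs: (ii)]; φR_n = 332.3 kip.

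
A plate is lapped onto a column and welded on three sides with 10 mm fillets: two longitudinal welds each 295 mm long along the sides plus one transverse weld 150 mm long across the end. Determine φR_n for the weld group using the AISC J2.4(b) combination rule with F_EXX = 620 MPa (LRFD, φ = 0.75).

t_e = 0.707 × 10 = 7.07 mm.
R_nwl = 0.6 × 620 × 7.07 × 590 × 10⁻³ = 1552 kN (longitudinal, 2 welds).
R_nwt = 0.6 × 620 × 7.07 × 150 × 10⁻³ = 394.5 kN (transverse, base value).
(i) R_nwl + R_nwt = 1946 kN; (ii) 0.85 R_nwl + 1.5 R_nwt = 1911 kN.
R_n = max = 1946 kN [governs: (i)]; φR_n = 1460 kN.

φR_n ≈ 1460 kN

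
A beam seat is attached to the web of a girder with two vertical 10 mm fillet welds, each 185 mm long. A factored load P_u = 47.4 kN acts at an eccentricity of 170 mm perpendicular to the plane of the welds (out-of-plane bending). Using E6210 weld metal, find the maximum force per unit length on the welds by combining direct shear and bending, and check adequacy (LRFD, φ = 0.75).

E62XX → F_EXX = 620 MPa.
L_w = 2 × 185 = 370 mm; section modulus (unit throat) S = 2 × L²/6 = 11410 mm².
Direct shear f_v = P/L_w = 47.4×10³/370 = 128.1 N/mm.
Moment M = P × e = 47.4×10³ × 170 = 8058000 N·mm; bending f_b = M/S = 706.3 N/mm.
f_max = √(f_v² + f_b²) = √(128.1² + 706.3²) = 717.8 N/mm.
φr_n = 0.75 × 0.6 × 620 × (0.707 × 10) = 1973 N/mm → adequate.

f_max ≈ 718 N/mm; adequate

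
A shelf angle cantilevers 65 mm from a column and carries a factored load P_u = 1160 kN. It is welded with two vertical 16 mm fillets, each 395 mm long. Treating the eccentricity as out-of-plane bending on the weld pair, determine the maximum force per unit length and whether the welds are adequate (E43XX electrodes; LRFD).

E43XX → F_EXX = 430 MPa.
L_w = 2 × 395 = 790 mm; section modulus (unit throat) S = 2 × L²/6 = 52010 mm².
Direct shear f_v = P/L_w = 1160×10³/790 = 1468 N/mm.
Moment M = P × e = 1160×10³ × 65 = 75400000 N·mm; bending f_b = M/S = 1450 N/mm.
f_max = √(f_v² + f_b²) = √(1468² + 1450²) = 2063 N/mm.
φr_n = 0.75 × 0.6 × 430 × (0.707 × 16) = 2189 N/mm → adequate.

f_max ≈ 2060 N/mm; adequate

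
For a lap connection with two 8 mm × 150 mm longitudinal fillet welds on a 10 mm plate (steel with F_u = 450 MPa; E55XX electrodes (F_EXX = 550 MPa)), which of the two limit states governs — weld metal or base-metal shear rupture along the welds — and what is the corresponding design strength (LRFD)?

t_e = 0.707 × 8 = 5.656 mm; L = 300 mm.
Weld metal: φR_n = 0.75 × 0.6 × 550 × 5.656 × 300 × 10⁻³ = 420 kN.
Base metal (shear rupture): φR_n = 0.75 × 0.6 × 450 × 10 × 300 × 10⁻³ = 607.5 kN.
Governing: weld metal.

φR_n ≈ 420 kN (weld metal governs)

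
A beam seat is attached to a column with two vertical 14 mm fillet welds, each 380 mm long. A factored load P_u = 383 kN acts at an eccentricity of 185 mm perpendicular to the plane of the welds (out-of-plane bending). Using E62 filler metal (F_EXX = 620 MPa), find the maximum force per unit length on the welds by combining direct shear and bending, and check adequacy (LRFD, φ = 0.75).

L_w = 2 × 380 = 760 mm; section modulus (unit throat) S = 2 × L²/6 = 48130 mm².
Direct shear f_v = P/L_w = 383×10³/760 = 503.9 N/mm.
Moment M = P × e = 383×10³ × 185 = 70855000 N·mm; bending f_b = M/S = 1472 N/mm.
f_max = √(f_v² + f_b²) = √(503.9² + 1472²) = 1556 N/mm.
φr_n = 0.75 × 0.6 × 620 × (0.707 × 14) = 2762 N/mm → adequate.

f_max ≈ 1560 N/mm; adequate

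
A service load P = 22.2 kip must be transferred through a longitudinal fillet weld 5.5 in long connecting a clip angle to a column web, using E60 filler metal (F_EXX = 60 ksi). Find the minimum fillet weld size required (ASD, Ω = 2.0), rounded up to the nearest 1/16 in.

Total weld length L = 5.5 in.
Required throat t_e = P × Ω / (0.6 F_EXX × L) = 22.2 × 2.0 / (0.6 × 60 × 5.5) = 0.2242 in.
Required leg w = t_e / 0.707 = 0.3172 in → use 3/8 in.

w = 3/8 in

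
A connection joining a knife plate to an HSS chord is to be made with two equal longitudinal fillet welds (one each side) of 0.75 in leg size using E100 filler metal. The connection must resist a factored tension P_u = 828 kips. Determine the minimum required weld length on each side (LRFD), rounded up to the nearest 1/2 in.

E100XX → F_EXX = 100 ksi.
Throat t_e = 0.707 × 0.75 = 0.5302 in.
φr_n = 0.75 × 0.6 × 100 × 0.5302 = 23.86 kips/in.
L_req = P_u / φr_n = 828 / 23.86 = 34.7 in total.
Per side: 34.7 / 2 = 17.35 in.
Round up → use L = 17.5 in on each side.

L = 17.5 in on each side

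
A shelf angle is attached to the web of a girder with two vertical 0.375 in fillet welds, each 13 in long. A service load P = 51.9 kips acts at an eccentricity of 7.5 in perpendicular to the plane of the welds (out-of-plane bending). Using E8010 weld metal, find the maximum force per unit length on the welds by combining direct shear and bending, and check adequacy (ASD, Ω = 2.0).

E80XX → F_EXX = 80 ksi.
L_w = 2 × 13 = 26 in; section modulus (unit throat) S = 2 × L²/6 = 56.33 in².
Direct shear f_v = P/L_w = 51.9/26 = 1.996 kip/in.
Moment M = P × e = 51.9 × 7.5 = 389.25 kip·in; bending f_b = M/S = 6.91 kip/in.
f_max = √(f_v² + f_b²) = √(1.996² + 6.91²) = 7.192 kip/in.
r_n/Ω = (1/2.0) × 0.6 × 80 × (0.707 × 0.375) = 6.363 kip/in → NOT adequate.

f_max ≈ 7.19 kip/in; NOT adequate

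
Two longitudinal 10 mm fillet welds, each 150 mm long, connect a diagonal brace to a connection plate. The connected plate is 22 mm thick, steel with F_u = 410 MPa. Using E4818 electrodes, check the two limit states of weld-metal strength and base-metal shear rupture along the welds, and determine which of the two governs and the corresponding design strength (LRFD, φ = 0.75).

φR_n ≈ 458 kN (weld metal governs)

E48XX → F_EXX = 480 MPa.
t_e = 0.707 × 10 = 7.07 mm; L = 300 mm.
Weld metal: φR_n = 0.75 × 0.6 × 480 × 7.07 × 300 × 10⁻³ = 458.1 kN.
Base metal (shear rupture): φR_n = 0.75 × 0.6 × 410 × 22 × 300 × 10⁻³ = 1218 kN.
Governing: weld metal.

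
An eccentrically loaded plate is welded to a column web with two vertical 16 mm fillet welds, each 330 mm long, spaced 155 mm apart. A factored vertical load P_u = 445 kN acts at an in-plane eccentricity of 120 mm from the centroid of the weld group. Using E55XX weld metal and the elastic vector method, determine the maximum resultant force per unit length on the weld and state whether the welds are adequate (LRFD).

E55XX → F_EXX = 550 MPa.
Total weld length L_w = 660 mm. Treat welds as unit-width lines.
Polar moment about centroid: J = 2[d³/12 + d(b/2)²] = 2[330³/12 + 330×77.5²] = 9954000 mm³.
Direct shear f_v = P/L_w = 445×10³ / 660 = 674.2 N/mm (vertical).
Torsion M = P·e = 445×10³ × 120 = 53400000 N·mm.
Critical point at (x, y) = (77.5, 165) from centroid. f_tx = M·y/J = 885.2 N/mm; f_ty = M·x/J = 415.8 N/mm.
Resultant f_max = √[f_tx² + (f_v + f_ty)²] = √[885.2² + (674.2 + 415.8)²] = 1404 N/mm.
Capacity per unit length: φr_n = 0.75 × 0.6 × 550 × (0.707 × 16) = 2800 N/mm.
1404 ≤ 2800 → adequate.

f_max ≈ 1400 N/mm; adequate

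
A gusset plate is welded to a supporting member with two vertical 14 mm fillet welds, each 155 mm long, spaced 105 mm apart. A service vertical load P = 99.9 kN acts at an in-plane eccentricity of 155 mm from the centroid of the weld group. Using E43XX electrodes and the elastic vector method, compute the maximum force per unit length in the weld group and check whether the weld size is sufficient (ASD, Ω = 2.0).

f_max ≈ 1190 N/mm; adequate

E43XX → F_EXX = 430 MPa.
Total weld length L_w = 310 mm. Treat welds as unit-width lines.
Polar moment about centroid: J = 2[d³/12 + d(b/2)²] = 2[155³/12 + 155×52.5²] = 1475000 mm³.
Direct shear f_v = P/L_w = 99.9×10³ / 310 = 322.3 N/mm (vertical).
Torsion M = P·e = 99.9×10³ × 155 = 15484000 N·mm.
Critical point at (x, y) = (52.5, 77.5) from centroid. f_tx = M·y/J = 813.5 N/mm; f_ty = M·x/J = 551.1 N/mm.
Resultant f_max = √[f_tx² + (f_v + f_ty)²] = √[813.5² + (322.3 + 551.1)²] = 1194 N/mm.
Capacity per unit length: r_n/Ω = (1/2.0) × 0.6 × 430 × (0.707 × 14) = 1277 N/mm.
1194 ≤ 1277 → adequate.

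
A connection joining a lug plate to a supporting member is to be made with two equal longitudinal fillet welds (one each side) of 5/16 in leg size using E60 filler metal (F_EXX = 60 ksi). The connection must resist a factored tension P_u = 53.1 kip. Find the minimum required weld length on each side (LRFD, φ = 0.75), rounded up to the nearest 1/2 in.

L = 4.5 in on each side

Throat t_e = 0.707 × 0.3125 = 0.2209 in.
φr_n = 0.75 × 0.6 × 60 × 0.2209 = 5.965 kip/in.
L_req = P_u / φr_n = 53.1 / 5.965 = 8.901 in total.
Per side: 8.901 / 2 = 4.451 in.
Round up → use L = 4.5 in on each side.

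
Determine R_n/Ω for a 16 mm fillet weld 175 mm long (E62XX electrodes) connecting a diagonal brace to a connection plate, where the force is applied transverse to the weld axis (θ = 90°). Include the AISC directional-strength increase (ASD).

E62XX → F_EXX = 620 MPa.
t_e = 0.707 × 16 = 11.31 mm; A_we = 11.31 × 175 = 1980 mm².
Directional factor: 1.0 + 0.5 sin^1.5(90°) = 1.5.
F_nw = 0.6 × 620 × 1.5 = 558 MPa.
R_n/Ω = (558 × 1980) / 2.0 × 10⁻³ = 552.3 kN.

R_n/Ω ≈ 552 kN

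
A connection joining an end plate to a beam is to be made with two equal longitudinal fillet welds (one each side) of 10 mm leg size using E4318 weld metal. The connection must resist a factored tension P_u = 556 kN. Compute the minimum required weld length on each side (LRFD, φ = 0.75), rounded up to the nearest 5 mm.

E43XX → F_EXX = 430 MPa.
Throat t_e = 0.707 × 10 = 7.07 mm.
φr_n = 0.75 × 0.6 × 430 × 7.07 × 10⁻³ = 1.368 kN/mm.
L_req = P_u / φr_n = 556 / 1.368 = 406.4 mm total.
Per side: 406.4 / 2 = 203.2 mm.
Round up → use L = 205 mm on each side.

L = 205 mm on each side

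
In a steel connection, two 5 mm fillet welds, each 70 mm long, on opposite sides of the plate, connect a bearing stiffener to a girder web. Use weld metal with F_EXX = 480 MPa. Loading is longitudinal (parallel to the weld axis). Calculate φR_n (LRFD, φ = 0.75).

φR_n ≈ 107 kN

Effective throat t_e = 0.707 × 5 = 3.535 mm.
Total length L = 140 mm; A_we = 3.535 × 140 = 494.9 mm².
F_nw = 0.6 F_EXX = 0.6 × 480 = 288 MPa.
φR_n = 0.75 × 288 × 494.9 × 10⁻³ = 106.9 kN.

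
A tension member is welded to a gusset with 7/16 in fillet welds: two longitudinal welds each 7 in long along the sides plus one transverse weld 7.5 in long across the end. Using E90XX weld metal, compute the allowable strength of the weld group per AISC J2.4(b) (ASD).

E90XX → F_EXX = 90 ksi.
t_e = 0.707 × 0.4375 = 0.3093 in.
R_nwl = 0.6 × 90 × 0.3093 × 14 = 233.8 kips (longitudinal, 2 welds).
R_nwt = 0.6 × 90 × 0.3093 × 7.5 = 125.3 kips (transverse, base value).
(i) R_nwl + R_nwt = 359.1 kips; (ii) 0.85 R_nwl + 1.5 R_nwt = 386.7 kips.
R_n = max = 386.7 kips [governs: (ii)]; R_n/Ω = 193.3 kips.

R_n/Ω ≈ 193 kips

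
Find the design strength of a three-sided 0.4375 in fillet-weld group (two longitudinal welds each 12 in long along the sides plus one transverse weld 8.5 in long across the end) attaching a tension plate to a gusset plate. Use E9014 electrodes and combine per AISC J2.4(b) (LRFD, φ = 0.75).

φR_n ≈ 415 kips

E90XX → F_EXX = 90 ksi.
t_e = 0.707 × 0.4375 = 0.3093 in.
R_nwl = 0.6 × 90 × 0.3093 × 24 = 400.9 kips (longitudinal, 2 welds).
R_nwt = 0.6 × 90 × 0.3093 × 8.5 = 142 kips (transverse, base value).
(i) R_nwl + R_nwt = 542.8 kips; (ii) 0.85 R_nwl + 1.5 R_nwt = 553.7 kips.
R_n = max = 553.7 kips [governs: (ii)]; φR_n = 415.3 kips.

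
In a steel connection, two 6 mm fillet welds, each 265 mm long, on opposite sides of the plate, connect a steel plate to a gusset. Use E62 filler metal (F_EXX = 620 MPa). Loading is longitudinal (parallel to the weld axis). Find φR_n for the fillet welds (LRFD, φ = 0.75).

φR_n ≈ 627 kN

Effective throat t_e = 0.707 × 6 = 4.242 mm.
Total length L = 530 mm; A_we = 4.242 × 530 = 2248 mm².
F_nw = 0.6 F_EXX = 0.6 × 620 = 372 MPa.
φR_n = 0.75 × 372 × 2248 × 10⁻³ = 627.3 kN.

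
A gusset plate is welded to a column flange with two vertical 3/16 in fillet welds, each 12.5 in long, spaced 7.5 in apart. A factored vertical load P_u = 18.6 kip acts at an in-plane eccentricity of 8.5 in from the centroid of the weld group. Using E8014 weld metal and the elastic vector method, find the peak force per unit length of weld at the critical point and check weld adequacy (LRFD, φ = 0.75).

f_max ≈ 2.18 kip/in; adequate

E80XX → F_EXX = 80 ksi.
Total weld length L_w = 25 in. Treat welds as unit-width lines.
Polar moment about centroid: J = 2[d³/12 + d(b/2)²] = 2[12.5³/12 + 12.5×3.75²] = 677.1 in³.
Direct shear f_v = P/L_w = 18.6 / 25 = 0.744 kip/in (vertical).
Torsion M = P·e = 18.6 × 8.5 = 158.1 kip·in.
Critical point at (x, y) = (3.75, 6.25) from centroid. f_tx = M·y/J = 1.459 kip/in; f_ty = M·x/J = 0.8756 kip/in.
Resultant f_max = √[f_tx² + (f_v + f_ty)²] = √[1.459² + (0.744 + 0.8756)²] = 2.18 kip/in.
Capacity per unit length: φr_n = 0.75 × 0.6 × 80 × (0.707 × 0.1875) = 4.772 kip/in.
2.18 ≤ 4.772 → adequate.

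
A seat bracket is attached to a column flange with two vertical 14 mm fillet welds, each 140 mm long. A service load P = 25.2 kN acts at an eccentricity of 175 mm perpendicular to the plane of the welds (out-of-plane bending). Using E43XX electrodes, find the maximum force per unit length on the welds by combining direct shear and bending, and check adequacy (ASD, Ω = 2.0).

E43XX → F_EXX = 430 MPa.
L_w = 2 × 140 = 280 mm; section modulus (unit throat) S = 2 × L²/6 = 6533 mm².
Direct shear f_v = P/L_w = 25.2×10³/280 = 90 N/mm.
Moment M = P × e = 25.2×10³ × 175 = 4410000 N·mm; bending f_b = M/S = 675 N/mm.
f_max = √(f_v² + f_b²) = √(90² + 675²) = 681 N/mm.
r_n/Ω = (1/2.0) × 0.6 × 430 × (0.707 × 14) = 1277 N/mm → adequate.

f_max ≈ 681 N/mm; adequate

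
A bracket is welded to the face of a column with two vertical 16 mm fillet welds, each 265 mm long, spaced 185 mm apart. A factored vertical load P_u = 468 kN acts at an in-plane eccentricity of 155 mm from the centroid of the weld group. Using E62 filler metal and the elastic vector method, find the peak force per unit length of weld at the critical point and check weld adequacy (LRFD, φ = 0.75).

f_max ≈ 2170 N/mm; adequate

E62XX → F_EXX = 620 MPa.
Total weld length L_w = 530 mm. Treat welds as unit-width lines.
Polar moment about centroid: J = 2[d³/12 + d(b/2)²] = 2[265³/12 + 265×92.5²] = 7636000 mm³.
Direct shear f_v = P/L_w = 468×10³ / 530 = 883 N/mm (vertical).
Torsion M = P·e = 468×10³ × 155 = 72540000 N·mm.
Critical point at (x, y) = (92.5, 132.5) from centroid. f_tx = M·y/J = 1259 N/mm; f_ty = M·x/J = 878.7 N/mm.
Resultant f_max = √[f_tx² + (f_v + f_ty)²] = √[1259² + (883 + 878.7)²] = 2165 N/mm.
Capacity per unit length: φr_n = 0.75 × 0.6 × 620 × (0.707 × 16) = 3156 N/mm.
2165 ≤ 3156 → adequate.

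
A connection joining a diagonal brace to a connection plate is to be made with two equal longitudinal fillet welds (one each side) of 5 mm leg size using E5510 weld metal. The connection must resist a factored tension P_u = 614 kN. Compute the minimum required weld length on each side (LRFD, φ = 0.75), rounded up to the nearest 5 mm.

E55XX → F_EXX = 550 MPa.
Throat t_e = 0.707 × 5 = 3.535 mm.
φr_n = 0.75 × 0.6 × 550 × 3.535 × 10⁻³ = 0.8749 kN/mm.
L_req = P_u / φr_n = 614 / 0.8749 = 701.8 mm total.
Per side: 701.8 / 2 = 350.9 mm.
Round up → use L = 355 mm on each side.

L = 355 mm on each side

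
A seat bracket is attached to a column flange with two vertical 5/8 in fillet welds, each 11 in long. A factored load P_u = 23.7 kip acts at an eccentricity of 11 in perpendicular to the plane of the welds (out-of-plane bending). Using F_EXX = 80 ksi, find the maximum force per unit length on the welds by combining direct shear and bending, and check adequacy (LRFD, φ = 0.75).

f_max ≈ 6.55 kip/in; adequate

L_w = 2 × 11 = 22 in; section modulus (unit throat) S = 2 × L²/6 = 40.33 in².
Direct shear f_v = P/L_w = 23.7/22 = 1.077 kip/in.
Moment M = P × e = 23.7 × 11 = 260.7 kip·in; bending f_b = M/S = 6.464 kip/in.
f_max = √(f_v² + f_b²) = √(1.077² + 6.464²) = 6.553 kip/in.
φr_n = 0.75 × 0.6 × 80 × (0.707 × 0.625) = 15.91 kip/in → adequate.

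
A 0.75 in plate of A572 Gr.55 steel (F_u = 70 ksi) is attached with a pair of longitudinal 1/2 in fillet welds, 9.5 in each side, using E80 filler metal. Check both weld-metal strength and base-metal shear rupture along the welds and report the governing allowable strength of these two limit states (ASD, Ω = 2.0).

R_n/Ω ≈ 161 kip (weld metal governs)

E80XX → F_EXX = 80 ksi.
t_e = 0.707 × 0.5 = 0.3535 in; L = 19 in.
Weld metal: R_n/Ω = (1/2.0) × 0.6 × 80 × 0.3535 × 19 = 161.2 kip.
Base metal (shear rupture): R_n/Ω = (1/2.0) × 0.6 × 70 × 0.75 × 19 = 299.2 kip.
Governing: weld metal.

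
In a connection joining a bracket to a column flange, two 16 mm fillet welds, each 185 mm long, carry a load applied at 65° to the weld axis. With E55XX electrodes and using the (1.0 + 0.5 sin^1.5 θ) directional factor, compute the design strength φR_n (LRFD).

φR_n ≈ 1480 kN

E55XX → F_EXX = 550 MPa.
t_e = 0.707 × 16 = 11.31 mm; A_we = 11.31 × 370 = 4185 mm².
Directional factor: 1.0 + 0.5 sin^1.5(65°) = 1.431.
F_nw = 0.6 × 550 × 1.431 = 472.4 MPa.
φR_n = 0.75 × 472.4 × 4185 × 10⁻³ = 1483 kN.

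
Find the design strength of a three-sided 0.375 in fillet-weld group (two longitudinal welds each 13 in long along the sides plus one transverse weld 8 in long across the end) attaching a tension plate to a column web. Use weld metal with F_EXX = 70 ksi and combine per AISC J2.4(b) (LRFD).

t_e = 0.707 × 0.375 = 0.2651 in.
R_nwl = 0.6 × 70 × 0.2651 × 26 = 289.5 kip (longitudinal, 2 welds).
R_nwt = 0.6 × 70 × 0.2651 × 8 = 89.08 kip (transverse, base value).
(i) R_nwl + R_nwt = 378.6 kip; (ii) 0.85 R_nwl + 1.5 R_nwt = 379.7 kip.
R_n = max = 379.7 kip [governs: (ii)]; φR_n = 284.8 kip.

φR_n ≈ 285 kip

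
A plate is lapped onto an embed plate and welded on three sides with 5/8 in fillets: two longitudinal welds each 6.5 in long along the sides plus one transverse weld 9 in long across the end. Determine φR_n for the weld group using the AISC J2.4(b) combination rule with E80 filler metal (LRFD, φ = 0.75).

E80XX → F_EXX = 80 ksi.
t_e = 0.707 × 0.625 = 0.4419 in.
R_nwl = 0.6 × 80 × 0.4419 × 13 = 275.7 kips (longitudinal, 2 welds).
R_nwt = 0.6 × 80 × 0.4419 × 9 = 190.9 kips (transverse, base value).
(i) R_nwl + R_nwt = 466.6 kips; (ii) 0.85 R_nwl + 1.5 R_nwt = 520.7 kips.
R_n = max = 520.7 kips [governs: (ii)]; φR_n = 390.5 kips.

φR_n ≈ 391 kips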